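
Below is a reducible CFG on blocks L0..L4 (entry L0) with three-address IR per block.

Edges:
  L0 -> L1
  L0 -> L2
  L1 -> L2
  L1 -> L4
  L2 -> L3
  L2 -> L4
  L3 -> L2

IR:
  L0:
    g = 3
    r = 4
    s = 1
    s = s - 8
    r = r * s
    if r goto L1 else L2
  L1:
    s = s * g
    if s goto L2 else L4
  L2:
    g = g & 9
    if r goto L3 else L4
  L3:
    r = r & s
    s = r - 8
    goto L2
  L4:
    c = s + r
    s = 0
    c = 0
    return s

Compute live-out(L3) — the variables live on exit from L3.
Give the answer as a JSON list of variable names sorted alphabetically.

Per-block:
  L0: def={g,r,s} ue=∅
  L1: def={s} ue={g,s}
  L2: def={g} ue={g,r}
  L3: def={r,s} ue={r,s}
  L4: def={c,s} ue={r,s}

Live sets:
  live L0: ∅→{g,r,s}
  live L1: {g,r,s}→{g,r,s}
  live L2: {g,r,s}→{g,r,s}
  live L3: {g,r,s}→{g,r,s}
  live L4: {r,s}→∅

live-out(L3) = ["g", "r", "s"]

Answer: ["g", "r", "s"]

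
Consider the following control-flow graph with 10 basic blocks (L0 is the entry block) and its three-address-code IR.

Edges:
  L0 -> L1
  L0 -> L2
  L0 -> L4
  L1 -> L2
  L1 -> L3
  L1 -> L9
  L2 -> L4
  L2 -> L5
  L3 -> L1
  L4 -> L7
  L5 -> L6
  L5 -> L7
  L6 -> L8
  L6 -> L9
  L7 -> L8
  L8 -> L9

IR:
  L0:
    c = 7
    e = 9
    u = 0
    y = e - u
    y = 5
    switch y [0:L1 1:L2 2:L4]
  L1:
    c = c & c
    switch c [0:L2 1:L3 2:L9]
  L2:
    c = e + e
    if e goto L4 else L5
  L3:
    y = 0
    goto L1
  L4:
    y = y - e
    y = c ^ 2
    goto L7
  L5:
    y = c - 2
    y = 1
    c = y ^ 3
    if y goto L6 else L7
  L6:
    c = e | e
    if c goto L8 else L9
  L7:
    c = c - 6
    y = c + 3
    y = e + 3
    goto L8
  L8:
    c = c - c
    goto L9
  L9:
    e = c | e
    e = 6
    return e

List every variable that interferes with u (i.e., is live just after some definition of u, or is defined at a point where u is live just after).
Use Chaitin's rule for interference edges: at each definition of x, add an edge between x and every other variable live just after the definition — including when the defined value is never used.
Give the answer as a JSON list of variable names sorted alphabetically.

Answer: ["c", "e"]

Working:
Per-block:
  L0: def={c,e,u,y} ue=∅
  L1: def={c} ue={c}
  L2: def={c} ue={e}
  L3: def={y} ue=∅
  L4: def={y} ue={c,e,y}
  L5: def={c,y} ue={c}
  L6: def={c} ue={e}
  L7: def={c,y} ue={c,e}
  L8: def={c} ue={c}
  L9: def={e} ue={c,e}

Backward fixpoint:
  L0 li=∅ lo={c,e,y}
  L1 li={c,e,y} lo={c,e,y}
  L2 li={e,y} lo={c,e,y}
  L3 li={c,e} lo={c,e,y}
  L4 li={c,e,y} lo={c,e}
  L5 li={c,e} lo={c,e}
  L6 li={e} lo={c,e}
  L7 li={c,e} lo={c,e}
  L8 li={c,e} lo={c,e}
  L9 li={c,e} lo=∅

Interference:
  c↔{e,u,y}
  e↔{c,u,y}
  u↔{c,e}
  y↔{c,e}

N(u) = ["c", "e"]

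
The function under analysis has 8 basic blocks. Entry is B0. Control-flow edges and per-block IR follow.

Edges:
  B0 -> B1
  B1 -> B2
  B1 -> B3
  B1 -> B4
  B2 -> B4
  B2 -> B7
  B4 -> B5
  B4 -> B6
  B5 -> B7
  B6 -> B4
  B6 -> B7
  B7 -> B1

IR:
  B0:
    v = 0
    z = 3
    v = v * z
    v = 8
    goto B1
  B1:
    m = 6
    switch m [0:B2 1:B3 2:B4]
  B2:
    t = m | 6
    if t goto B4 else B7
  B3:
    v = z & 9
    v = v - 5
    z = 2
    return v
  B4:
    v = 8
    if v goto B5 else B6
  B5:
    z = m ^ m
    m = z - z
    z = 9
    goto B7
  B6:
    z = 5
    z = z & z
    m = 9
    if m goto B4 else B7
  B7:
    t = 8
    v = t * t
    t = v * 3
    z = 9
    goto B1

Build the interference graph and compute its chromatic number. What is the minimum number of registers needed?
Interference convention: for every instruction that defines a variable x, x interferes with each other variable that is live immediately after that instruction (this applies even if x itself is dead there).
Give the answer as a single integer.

Answer: 3

Analysis:
Per-block:
  B0: def={v,z} ue=∅
  B1: def={m} ue=∅
  B2: def={t} ue={m}
  B3: def={v,z} ue={z}
  B4: def={v} ue=∅
  B5: def={m,z} ue={m}
  B6: def={m,z} ue=∅
  B7: def={t,v,z} ue=∅

Backward fixpoint:
  B0: in=∅ out={z}
  B1: in={z} out={m,z}
  B2: in={m} out={m}
  B3: in={z} out=∅
  B4: in={m} out={m}
  B5: in={m} out=∅
  B6: in=∅ out={m}
  B7: in=∅ out={z}

Interfere edges:
  m — {t,v,z}
  t — {m}
  v — {m,z}
  z — {m,v}

Colouring:
  {m,v,z} pairwise interfere (3-clique) ⇒ χ ≥ 3
  assign m→c0 t→c1 v→c1 z→c2 — no edge inside a register ⇒ χ ≤ 3
  χ = 3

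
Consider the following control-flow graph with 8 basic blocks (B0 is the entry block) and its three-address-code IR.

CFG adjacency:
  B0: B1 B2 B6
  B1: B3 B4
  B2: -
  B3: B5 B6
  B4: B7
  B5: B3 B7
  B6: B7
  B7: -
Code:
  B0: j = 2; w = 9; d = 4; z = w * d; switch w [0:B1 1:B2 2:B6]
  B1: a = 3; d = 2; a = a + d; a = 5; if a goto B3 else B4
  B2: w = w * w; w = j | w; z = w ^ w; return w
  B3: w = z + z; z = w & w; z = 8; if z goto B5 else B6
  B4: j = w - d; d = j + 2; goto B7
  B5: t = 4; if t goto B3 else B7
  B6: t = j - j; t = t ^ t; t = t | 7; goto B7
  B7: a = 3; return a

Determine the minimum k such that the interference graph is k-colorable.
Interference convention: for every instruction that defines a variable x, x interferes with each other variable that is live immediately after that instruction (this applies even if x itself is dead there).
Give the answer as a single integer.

Per-block:
  B0 def {d,j,w,z} use ∅
  B1 def {a,d} use ∅
  B2 def {w,z} use {j,w}
  B3 def {w,z} use {z}
  B4 def {d,j} use {d,w}
  B5 def {t} use ∅
  B6 def {t} use {j}
  B7 def {a} use ∅

Liveness:
  live B0: ∅→{j,w,z}
  live B1: {j,w,z}→{d,j,w,z}
  live B2: {j,w}→∅
  live B3: {j,z}→{j,z}
  live B4: {d,w}→∅
  live B5: {j,z}→{j,z}
  live B6: {j}→∅
  live B7: ∅→∅

Conflict graph:
  a — {d,j,w,z}
  d — {a,j,w,z}
  j — {a,d,t,w,z}
  t — {j,z}
  w — {a,d,j,z}
  z — {a,d,j,t,w}

Colouring:
  clique {a,d,j,w,z} ⇒ need ≥ 5
  5-colouring: r0={j}  r1={z}  r2={a,t}  r3={d}  r4={w}
  χ = 5

Answer: 5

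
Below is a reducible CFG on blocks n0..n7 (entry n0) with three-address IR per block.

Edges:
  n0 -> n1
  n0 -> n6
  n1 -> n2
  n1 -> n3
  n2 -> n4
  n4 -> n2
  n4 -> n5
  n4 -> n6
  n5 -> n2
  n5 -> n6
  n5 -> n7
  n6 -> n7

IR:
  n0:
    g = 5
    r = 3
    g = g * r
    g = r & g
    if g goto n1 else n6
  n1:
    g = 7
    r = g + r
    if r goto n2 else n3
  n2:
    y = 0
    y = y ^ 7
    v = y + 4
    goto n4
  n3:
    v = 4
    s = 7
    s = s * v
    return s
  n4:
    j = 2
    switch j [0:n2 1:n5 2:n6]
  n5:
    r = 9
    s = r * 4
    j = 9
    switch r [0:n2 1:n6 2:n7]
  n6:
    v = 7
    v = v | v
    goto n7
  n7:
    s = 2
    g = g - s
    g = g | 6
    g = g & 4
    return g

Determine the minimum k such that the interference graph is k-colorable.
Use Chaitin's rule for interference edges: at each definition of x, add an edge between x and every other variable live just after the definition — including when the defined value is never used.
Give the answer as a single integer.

Answer: 3

Working:
Block summaries:
  n0: def={g,r} ue=∅
  n1: def={g,r} ue={r}
  n2: def={v,y} ue=∅
  n3: def={s,v} ue=∅
  n4: def={j} ue=∅
  n5: def={j,r,s} ue=∅
  n6: def={v} ue=∅
  n7: def={g,s} ue={g}

Live sets:
  n0: in=∅ out={g,r}
  n1: in={r} out={g}
  n2: in={g} out={g}
  n3: in=∅ out=∅
  n4: in={g} out={g}
  n5: in={g} out={g}
  n6: in={g} out={g}
  n7: in={g} out=∅

Interfere edges:
  g↔{j,r,s,v,y}
  j↔{g,r}
  r↔{g,j,s}
  s↔{g,r,v}
  v↔{g,s}
  y↔{g}

Chromatic number:
  clique {g,j,r} ⇒ need ≥ 3
  assign g→c0 j→c2 r→c1 s→c2 v→c1 y→c1 — no edge inside a register ⇒ χ ≤ 3
  χ = 3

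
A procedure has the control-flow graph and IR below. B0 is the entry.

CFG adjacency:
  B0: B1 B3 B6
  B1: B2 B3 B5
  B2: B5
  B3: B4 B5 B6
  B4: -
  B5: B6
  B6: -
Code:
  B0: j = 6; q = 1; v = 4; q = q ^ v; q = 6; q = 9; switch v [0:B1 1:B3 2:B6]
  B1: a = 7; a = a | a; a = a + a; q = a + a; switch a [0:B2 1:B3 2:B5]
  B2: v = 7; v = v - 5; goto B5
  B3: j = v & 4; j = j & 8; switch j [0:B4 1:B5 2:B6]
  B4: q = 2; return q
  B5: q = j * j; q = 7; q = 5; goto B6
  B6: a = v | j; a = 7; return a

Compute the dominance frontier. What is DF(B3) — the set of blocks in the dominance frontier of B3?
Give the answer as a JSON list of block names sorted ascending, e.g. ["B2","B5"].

Answer: ["B5", "B6"]

Analysis:
idom tree: B1←B0 B2←B1 B3←B0 B4←B3 B5←B0 B6←B0
Dom at joins:
  B3: preds {B0,B1}: {B0} ∩ {B0,B1} = {B0}; idom=B0
  B5: preds {B1,B2,B3}: {B0,B1} ∩ {B0,B1,B2} ∩ {B0,B3} = {B0}; idom=B0
  B6: preds {B0,B3,B5}: {B0} ∩ {B0,B3} ∩ {B0,B5} = {B0}; idom=B0

DF walk-up:
  B3←B0: walk · to B0
  B3←B1: walk B1 to B0
  B5←B1: walk B1 to B0
  B5←B2: walk B2→B1 to B0
  B5←B3: walk B3 to B0
  B6←B0: walk · to B0
  B6←B3: walk B3 to B0
  B6←B5: walk B5 to B0
  B0: DF=∅
  B1: DF={B3,B5}
  B2: DF={B5}
  B3: DF={B5,B6}
  B4: DF=∅
  B5: DF={B6}
  B6: DF=∅

DF(B3) = ["B5", "B6"]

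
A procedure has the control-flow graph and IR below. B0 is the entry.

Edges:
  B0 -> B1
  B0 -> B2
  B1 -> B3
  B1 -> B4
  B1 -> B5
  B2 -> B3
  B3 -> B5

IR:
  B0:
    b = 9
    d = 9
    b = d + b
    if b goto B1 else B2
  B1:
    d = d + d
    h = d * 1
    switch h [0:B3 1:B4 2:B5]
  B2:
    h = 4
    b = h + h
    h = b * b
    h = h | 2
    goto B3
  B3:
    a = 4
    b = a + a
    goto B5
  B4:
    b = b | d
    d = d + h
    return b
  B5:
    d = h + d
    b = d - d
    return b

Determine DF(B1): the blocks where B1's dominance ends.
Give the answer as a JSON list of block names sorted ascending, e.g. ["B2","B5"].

Answer: ["B3", "B5"]

Analysis:
idom tree: B1←B0 B2←B0 B3←B0 B4←B1 B5←B0
Dom∩ at merges:
  B3: preds {B1,B2}: {B0,B1} ∩ {B0,B2} = {B0}; idom=B0
  B5: preds {B1,B3}: {B0,B1} ∩ {B0,B3} = {B0}; idom=B0

Frontier:
  join B3 pred B1: B1 stop@B0
  join B3 pred B2: B2 stop@B0
  join B5 pred B1: B1 stop@B0
  join B5 pred B3: B3 stop@B0
  B0: DF=∅
  B1: DF={B3,B5}
  B2: DF={B3}
  B3: DF={B5}
  B4: DF=∅
  B5: DF=∅

DF(B1) = ["B3", "B5"]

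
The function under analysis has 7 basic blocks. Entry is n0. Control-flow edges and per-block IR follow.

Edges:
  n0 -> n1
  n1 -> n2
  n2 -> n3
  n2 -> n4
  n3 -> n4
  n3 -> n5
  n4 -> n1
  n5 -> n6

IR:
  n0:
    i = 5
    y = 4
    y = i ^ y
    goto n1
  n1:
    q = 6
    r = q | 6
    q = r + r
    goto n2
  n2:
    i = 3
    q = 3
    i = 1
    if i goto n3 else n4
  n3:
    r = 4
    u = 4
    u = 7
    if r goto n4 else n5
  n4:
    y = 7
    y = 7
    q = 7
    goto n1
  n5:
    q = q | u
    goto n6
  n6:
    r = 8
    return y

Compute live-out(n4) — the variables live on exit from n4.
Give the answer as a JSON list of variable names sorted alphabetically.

Answer: ["y"]

Derivation:
Per-block:
  n0 def {i,y} use ∅
  n1 def {q,r} use ∅
  n2 def {i,q} use ∅
  n3 def {r,u} use ∅
  n4 def {q,y} use ∅
  n5 def {q} use {q,u}
  n6 def {r} use {y}

Backward fixpoint:
  n0: in=∅ out={y}
  n1: in={y} out={y}
  n2: in={y} out={q,y}
  n3: in={q,y} out={q,u,y}
  n4: in=∅ out={y}
  n5: in={q,u,y} out={y}
  n6: in={y} out=∅

live-out(n4) = ["y"]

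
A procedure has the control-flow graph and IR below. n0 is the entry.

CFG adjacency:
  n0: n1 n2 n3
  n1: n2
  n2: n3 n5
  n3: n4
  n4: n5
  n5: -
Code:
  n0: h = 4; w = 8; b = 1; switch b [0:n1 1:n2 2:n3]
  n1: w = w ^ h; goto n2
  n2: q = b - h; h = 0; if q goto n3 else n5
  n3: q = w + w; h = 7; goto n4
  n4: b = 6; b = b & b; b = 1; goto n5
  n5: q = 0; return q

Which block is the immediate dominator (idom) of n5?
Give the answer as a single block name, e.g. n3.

Answer: n0

Working:
idom tree: n1←n0 n2←n0 n3←n0 n4←n3 n5←n0
Dom∩ at merges:
  n2: preds {n0,n1}: {n0} ∩ {n0,n1} = {n0}; idom=n0
  n3: preds {n0,n2}: {n0} ∩ {n0,n2} = {n0}; idom=n0
  n5: preds {n2,n4}: {n0,n2} ∩ {n0,n3,n4} = {n0}; idom=n0

idom(n5) = n0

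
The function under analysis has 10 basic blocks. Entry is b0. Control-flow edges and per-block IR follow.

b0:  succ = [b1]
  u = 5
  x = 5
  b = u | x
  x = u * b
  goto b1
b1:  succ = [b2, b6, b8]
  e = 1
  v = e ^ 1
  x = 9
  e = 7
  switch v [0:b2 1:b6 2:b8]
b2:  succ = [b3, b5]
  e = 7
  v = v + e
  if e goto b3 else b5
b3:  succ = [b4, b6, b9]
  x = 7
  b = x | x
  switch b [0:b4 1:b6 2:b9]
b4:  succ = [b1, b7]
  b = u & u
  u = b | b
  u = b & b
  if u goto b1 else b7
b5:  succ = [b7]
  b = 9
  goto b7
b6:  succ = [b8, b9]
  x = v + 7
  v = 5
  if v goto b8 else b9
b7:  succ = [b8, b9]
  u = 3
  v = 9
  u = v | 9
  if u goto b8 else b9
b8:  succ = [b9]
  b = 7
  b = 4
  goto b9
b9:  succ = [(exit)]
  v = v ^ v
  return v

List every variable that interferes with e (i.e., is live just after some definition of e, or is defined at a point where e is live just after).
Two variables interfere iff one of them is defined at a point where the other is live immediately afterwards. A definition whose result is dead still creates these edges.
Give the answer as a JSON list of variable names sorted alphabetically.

Block summaries:
  b0 def {b,u,x} use ∅
  b1 def {e,v,x} use ∅
  b2 def {e,v} use {v}
  b3 def {b,x} use ∅
  b4 def {b,u} use {u}
  b5 def {b} use ∅
  b6 def {v,x} use {v}
  b7 def {u,v} use ∅
  b8 def {b} use ∅
  b9 def {v} use {v}

Liveness:
  b0 li=∅ lo={u}
  b1 li={u} lo={u,v}
  b2 li={u,v} lo={u,v}
  b3 li={u,v} lo={u,v}
  b4 li={u} lo={u}
  b5 li=∅ lo=∅
  b6 li={v} lo={v}
  b7 li=∅ lo={v}
  b8 li={v} lo={v}
  b9 li={v} lo=∅

Conflict graph:
  b: {u,v}
  e: {u,v}
  u: {b,e,v,x}
  v: {b,e,u,x}
  x: {u,v}

N(e) = ["u", "v"]

Answer: ["u", "v"]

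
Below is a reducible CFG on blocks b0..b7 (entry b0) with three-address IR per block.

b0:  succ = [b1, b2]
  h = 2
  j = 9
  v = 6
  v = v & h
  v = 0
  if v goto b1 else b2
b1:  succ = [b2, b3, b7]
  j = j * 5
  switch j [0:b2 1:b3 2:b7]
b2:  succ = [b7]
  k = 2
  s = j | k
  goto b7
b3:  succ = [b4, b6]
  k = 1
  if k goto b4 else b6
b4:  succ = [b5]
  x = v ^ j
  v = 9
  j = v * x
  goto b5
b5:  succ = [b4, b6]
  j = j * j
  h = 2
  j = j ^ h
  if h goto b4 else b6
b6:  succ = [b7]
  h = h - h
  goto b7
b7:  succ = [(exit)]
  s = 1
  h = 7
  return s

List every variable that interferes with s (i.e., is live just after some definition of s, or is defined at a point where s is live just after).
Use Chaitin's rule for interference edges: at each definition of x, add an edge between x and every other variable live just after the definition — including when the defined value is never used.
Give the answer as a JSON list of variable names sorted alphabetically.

Answer: ["h"]

Derivation:
def/use:
  b0: {h,j,v} / ∅
  b1: {j} / {j}
  b2: {k,s} / {j}
  b3: {k} / ∅
  b4: {j,v,x} / {j,v}
  b5: {h,j} / {j}
  b6: {h} / {h}
  b7: {h,s} / ∅

Liveness:
  live b0: ∅→{h,j,v}
  live b1: {h,j,v}→{h,j,v}
  live b2: {j}→∅
  live b3: {h,j,v}→{h,j,v}
  live b4: {j,v}→{j,v}
  live b5: {j,v}→{h,j,v}
  live b6: {h}→∅
  live b7: ∅→∅

Interference:
  h: {j,k,s,v}
  j: {h,k,v}
  k: {h,j,v}
  s: {h}
  v: {h,j,k,x}
  x: {v}

N(s) = ["h"]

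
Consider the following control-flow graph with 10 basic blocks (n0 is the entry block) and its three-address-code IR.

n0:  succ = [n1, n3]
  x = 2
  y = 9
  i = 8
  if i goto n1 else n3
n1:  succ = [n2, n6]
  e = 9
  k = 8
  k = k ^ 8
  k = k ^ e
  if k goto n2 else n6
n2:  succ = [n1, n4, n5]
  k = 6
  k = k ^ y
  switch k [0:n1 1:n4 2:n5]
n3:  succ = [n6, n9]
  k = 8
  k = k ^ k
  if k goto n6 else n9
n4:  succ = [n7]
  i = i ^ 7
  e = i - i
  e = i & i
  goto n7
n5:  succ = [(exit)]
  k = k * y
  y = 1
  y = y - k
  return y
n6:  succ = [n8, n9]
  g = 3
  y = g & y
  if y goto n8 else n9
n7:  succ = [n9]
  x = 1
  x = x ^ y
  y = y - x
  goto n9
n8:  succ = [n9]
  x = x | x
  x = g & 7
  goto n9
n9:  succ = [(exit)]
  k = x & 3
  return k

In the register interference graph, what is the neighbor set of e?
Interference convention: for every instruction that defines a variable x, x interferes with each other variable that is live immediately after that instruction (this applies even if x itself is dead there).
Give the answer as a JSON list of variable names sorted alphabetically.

Answer: ["i", "k", "x", "y"]

Derivation:
Block summaries:
  n0: {i,x,y} / ∅
  n1: {e,k} / ∅
  n2: {k} / {y}
  n3: {k} / ∅
  n4: {e,i} / {i}
  n5: {k,y} / {k,y}
  n6: {g,y} / {y}
  n7: {x,y} / {y}
  n8: {x} / {g,x}
  n9: {k} / {x}

Backward fixpoint:
  live n0: ∅→{i,x,y}
  live n1: {i,x,y}→{i,x,y}
  live n2: {i,x,y}→{i,k,x,y}
  live n3: {x,y}→{x,y}
  live n4: {i,y}→{y}
  live n5: {k,y}→∅
  live n6: {x,y}→{g,x}
  live n7: {y}→{x}
  live n8: {g,x}→{x}
  live n9: {x}→∅

Interfere edges:
  e↔{i,k,x,y}
  g↔{x,y}
  i↔{e,k,x,y}
  k↔{e,i,x,y}
  x↔{e,g,i,k,y}
  y↔{e,g,i,k,x}

N(e) = ["i", "k", "x", "y"]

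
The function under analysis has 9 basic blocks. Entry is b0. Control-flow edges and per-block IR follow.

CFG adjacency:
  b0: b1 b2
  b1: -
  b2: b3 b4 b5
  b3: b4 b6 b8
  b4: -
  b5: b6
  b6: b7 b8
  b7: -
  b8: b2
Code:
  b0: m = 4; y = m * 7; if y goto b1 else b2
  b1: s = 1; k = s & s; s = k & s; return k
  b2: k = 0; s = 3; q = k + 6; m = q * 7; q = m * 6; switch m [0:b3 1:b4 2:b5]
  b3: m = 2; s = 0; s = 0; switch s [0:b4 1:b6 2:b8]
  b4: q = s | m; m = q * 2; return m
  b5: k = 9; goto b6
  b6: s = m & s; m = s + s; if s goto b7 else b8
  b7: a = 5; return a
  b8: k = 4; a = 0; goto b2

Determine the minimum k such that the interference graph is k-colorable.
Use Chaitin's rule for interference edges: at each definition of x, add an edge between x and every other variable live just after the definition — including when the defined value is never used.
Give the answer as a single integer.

Answer: 3

Working:
Per-block:
  b0 def {m,y} use ∅
  b1 def {k,s} use ∅
  b2 def {k,m,q,s} use ∅
  b3 def {m,s} use ∅
  b4 def {m,q} use {m,s}
  b5 def {k} use ∅
  b6 def {m,s} use {m,s}
  b7 def {a} use ∅
  b8 def {a,k} use ∅

Live sets:
  b0 li=∅ lo=∅
  b1 li=∅ lo=∅
  b2 li=∅ lo={m,s}
  b3 li=∅ lo={m,s}
  b4 li={m,s} lo=∅
  b5 li={m,s} lo={m,s}
  b6 li={m,s} lo=∅
  b7 li=∅ lo=∅
  b8 li=∅ lo=∅

Interference:
  a: ∅
  k: {m,s}
  m: {k,q,s}
  q: {m,s}
  s: {k,m,q}
  y: ∅

Registers:
  lower bound: {k,m,s} mutually conflict ⇒ χ ≥ 3
  3-colouring: r0={a,m,y}  r1={s}  r2={k,q}
  χ = 3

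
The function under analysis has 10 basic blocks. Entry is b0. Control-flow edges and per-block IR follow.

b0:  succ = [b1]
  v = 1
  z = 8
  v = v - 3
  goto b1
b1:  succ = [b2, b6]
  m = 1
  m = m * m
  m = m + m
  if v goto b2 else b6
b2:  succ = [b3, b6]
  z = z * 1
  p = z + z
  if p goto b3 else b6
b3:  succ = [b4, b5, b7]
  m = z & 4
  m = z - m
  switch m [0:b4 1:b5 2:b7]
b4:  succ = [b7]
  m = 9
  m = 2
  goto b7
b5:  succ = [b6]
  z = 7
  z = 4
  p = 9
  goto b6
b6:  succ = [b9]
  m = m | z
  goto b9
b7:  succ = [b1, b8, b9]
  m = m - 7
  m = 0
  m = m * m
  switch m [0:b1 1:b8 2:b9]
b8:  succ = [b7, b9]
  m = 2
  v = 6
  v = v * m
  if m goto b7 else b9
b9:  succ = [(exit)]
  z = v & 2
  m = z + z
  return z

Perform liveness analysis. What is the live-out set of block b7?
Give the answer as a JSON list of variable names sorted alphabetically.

Answer: ["v", "z"]

Analysis:
Block summaries:
  b0: def={v,z} ue=∅
  b1: def={m} ue={v}
  b2: def={p,z} ue={z}
  b3: def={m} ue={z}
  b4: def={m} ue=∅
  b5: def={p,z} ue=∅
  b6: def={m} ue={m,z}
  b7: def={m} ue={m}
  b8: def={m,v} ue=∅
  b9: def={m,z} ue={v}

Liveness:
  b0: in=∅ out={v,z}
  b1: in={v,z} out={m,v,z}
  b2: in={m,v,z} out={m,v,z}
  b3: in={v,z} out={m,v,z}
  b4: in={v,z} out={m,v,z}
  b5: in={m,v} out={m,v,z}
  b6: in={m,v,z} out={v}
  b7: in={m,v,z} out={v,z}
  b8: in={z} out={m,v,z}
  b9: in={v} out=∅

live-out(b7) = ["v", "z"]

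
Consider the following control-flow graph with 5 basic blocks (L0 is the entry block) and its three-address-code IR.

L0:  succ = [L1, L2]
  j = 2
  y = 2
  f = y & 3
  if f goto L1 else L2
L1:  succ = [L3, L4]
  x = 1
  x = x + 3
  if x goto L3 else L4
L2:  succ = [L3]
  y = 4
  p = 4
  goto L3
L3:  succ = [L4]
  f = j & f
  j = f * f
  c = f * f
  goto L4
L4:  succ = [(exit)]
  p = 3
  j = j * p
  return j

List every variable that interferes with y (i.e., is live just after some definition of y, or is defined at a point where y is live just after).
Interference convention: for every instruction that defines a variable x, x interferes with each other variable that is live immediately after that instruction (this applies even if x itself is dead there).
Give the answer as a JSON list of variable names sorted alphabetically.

Answer: ["f", "j"]

Analysis:
def/use:
  L0 def {f,j,y} use ∅
  L1 def {x} use ∅
  L2 def {p,y} use ∅
  L3 def {c,f,j} use {f,j}
  L4 def {j,p} use {j}

Backward fixpoint:
  L0: in=∅ out={f,j}
  L1: in={f,j} out={f,j}
  L2: in={f,j} out={f,j}
  L3: in={f,j} out={j}
  L4: in={j} out=∅

Interfere edges:
  c: {j}
  f: {j,p,x,y}
  j: {c,f,p,x,y}
  p: {f,j}
  x: {f,j}
  y: {f,j}

N(y) = ["f", "j"]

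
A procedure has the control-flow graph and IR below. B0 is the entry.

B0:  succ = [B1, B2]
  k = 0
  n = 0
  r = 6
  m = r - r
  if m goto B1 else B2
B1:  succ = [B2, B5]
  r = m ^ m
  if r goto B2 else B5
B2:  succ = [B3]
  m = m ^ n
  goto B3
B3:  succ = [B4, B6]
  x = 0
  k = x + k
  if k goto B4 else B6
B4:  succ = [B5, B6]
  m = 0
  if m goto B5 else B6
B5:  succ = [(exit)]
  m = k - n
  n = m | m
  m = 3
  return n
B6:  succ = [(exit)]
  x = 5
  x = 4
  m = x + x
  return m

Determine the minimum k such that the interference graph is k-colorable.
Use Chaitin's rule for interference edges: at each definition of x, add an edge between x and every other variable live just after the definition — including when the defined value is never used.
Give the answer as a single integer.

Answer: 4

Analysis:
Per-block:
  B0 def {k,m,n,r} use ∅
  B1 def {r} use {m}
  B2 def {m} use {m,n}
  B3 def {k,x} use {k}
  B4 def {m} use ∅
  B5 def {m,n} use {k,n}
  B6 def {m,x} use ∅

Backward fixpoint:
  B0 li=∅ lo={k,m,n}
  B1 li={k,m,n} lo={k,m,n}
  B2 li={k,m,n} lo={k,n}
  B3 li={k,n} lo={k,n}
  B4 li={k,n} lo={k,n}
  B5 li={k,n} lo=∅
  B6 li=∅ lo=∅

Interference:
  k — {m,n,r,x}
  m — {k,n,r}
  n — {k,m,r,x}
  r — {k,m,n}
  x — {k,n}

Colouring:
  lower bound: {k,m,n,r} mutually conflict ⇒ χ ≥ 4
  4-colouring: c0={k}  c1={n}  c2={m,x}  c3={r}
  χ = 4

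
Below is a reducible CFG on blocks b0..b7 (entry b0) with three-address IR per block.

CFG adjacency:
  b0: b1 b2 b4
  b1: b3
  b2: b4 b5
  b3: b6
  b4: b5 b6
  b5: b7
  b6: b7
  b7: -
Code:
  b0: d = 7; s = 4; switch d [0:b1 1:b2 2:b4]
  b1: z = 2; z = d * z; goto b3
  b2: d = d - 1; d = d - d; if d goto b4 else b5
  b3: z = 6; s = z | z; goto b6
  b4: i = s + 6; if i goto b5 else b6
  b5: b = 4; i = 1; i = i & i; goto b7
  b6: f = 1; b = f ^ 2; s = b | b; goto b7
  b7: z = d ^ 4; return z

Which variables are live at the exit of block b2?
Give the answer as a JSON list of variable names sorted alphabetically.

Answer: ["d", "s"]

Derivation:
Block summaries:
  b0: def={d,s} ue=∅
  b1: def={z} ue={d}
  b2: def={d} ue={d}
  b3: def={s,z} ue=∅
  b4: def={i} ue={s}
  b5: def={b,i} ue=∅
  b6: def={b,f,s} ue=∅
  b7: def={z} ue={d}

Liveness:
  b0: in=∅ out={d,s}
  b1: in={d} out={d}
  b2: in={d,s} out={d,s}
  b3: in={d} out={d}
  b4: in={d,s} out={d}
  b5: in={d} out={d}
  b6: in={d} out={d}
  b7: in={d} out=∅

live-out(b2) = ["d", "s"]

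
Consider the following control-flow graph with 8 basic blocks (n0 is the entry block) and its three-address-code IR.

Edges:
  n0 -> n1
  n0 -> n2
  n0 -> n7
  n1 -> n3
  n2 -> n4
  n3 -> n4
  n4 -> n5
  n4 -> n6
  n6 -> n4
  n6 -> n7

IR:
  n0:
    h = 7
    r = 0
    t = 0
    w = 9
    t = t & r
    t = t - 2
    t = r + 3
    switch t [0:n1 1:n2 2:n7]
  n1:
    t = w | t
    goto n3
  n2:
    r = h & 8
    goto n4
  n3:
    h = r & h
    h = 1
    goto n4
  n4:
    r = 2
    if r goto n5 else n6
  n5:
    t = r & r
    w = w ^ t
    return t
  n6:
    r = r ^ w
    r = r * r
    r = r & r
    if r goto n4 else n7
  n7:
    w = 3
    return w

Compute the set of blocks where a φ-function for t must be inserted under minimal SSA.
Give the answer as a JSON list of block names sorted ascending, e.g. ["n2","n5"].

idom tree: n1←n0 n2←n0 n3←n1 n4←n0 n5←n4 n6←n4 n7←n0
Join-block Dom:
  n4: preds {n2,n3,n6}: {n0,n2} ∩ {n0,n1,n3} ∩ {n0,n4,n6} = {n0}; idom=n0
  n7: preds {n0,n6}: {n0} ∩ {n0,n4,n6} = {n0}; idom=n0

DF walk-up:
  join n4 pred n2: n2 stop@n0
  join n4 pred n3: n3→n1 stop@n0
  join n4 pred n6: n6→n4 stop@n0
  join n7 pred n0: · stop@n0
  join n7 pred n6: n6→n4 stop@n0
  n0: DF=∅
  n1: DF={n4}
  n2: DF={n4}
  n3: DF={n4}
  n4: DF={n4,n7}
  n5: DF=∅
  n6: DF={n4,n7}
  n7: DF=∅

φ for t: defs {n0,n1,n5}
  DF⁺ = {n4,n7}

Answer: ["n4", "n7"]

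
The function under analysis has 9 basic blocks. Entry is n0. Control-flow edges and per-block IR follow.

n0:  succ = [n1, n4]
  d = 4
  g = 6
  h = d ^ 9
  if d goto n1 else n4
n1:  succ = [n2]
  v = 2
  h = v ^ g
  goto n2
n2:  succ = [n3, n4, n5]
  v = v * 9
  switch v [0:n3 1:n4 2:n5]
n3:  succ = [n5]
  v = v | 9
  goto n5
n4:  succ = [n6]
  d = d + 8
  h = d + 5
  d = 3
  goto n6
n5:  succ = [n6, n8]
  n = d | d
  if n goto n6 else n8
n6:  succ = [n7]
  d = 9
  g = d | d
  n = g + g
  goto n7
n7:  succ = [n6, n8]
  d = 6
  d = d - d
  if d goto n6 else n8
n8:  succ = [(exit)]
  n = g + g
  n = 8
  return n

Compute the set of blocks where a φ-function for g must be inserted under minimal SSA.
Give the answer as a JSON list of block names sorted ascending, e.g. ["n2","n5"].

idom tree: n1←n0 n2←n1 n3←n2 n4←n0 n5←n2 n6←n0 n7←n6 n8←n0
Dom∩ at merges:
  n4: preds {n0,n2}: {n0} ∩ {n0,n1,n2} = {n0}; idom=n0
  n5: preds {n2,n3}: {n0,n1,n2} ∩ {n0,n1,n2,n3} = {n0,n1,n2}; idom=n2
  n6: preds {n4,n5,n7}: {n0,n4} ∩ {n0,n1,n2,n5} ∩ {n0,n6,n7} = {n0}; idom=n0
  n8: preds {n5,n7}: {n0,n1,n2,n5} ∩ {n0,n6,n7} = {n0}; idom=n0

DF walk-up:
  n4←n0: walk · to n0
  n4←n2: walk n2→n1 to n0
  n5←n2: walk · to n2
  n5←n3: walk n3 to n2
  n6←n4: walk n4 to n0
  n6←n5: walk n5→n2→n1 to n0
  n6←n7: walk n7→n6 to n0
  n8←n5: walk n5→n2→n1 to n0
  n8←n7: walk n7→n6 to n0
  DF(n0)=∅
  DF(n1)={n4,n6,n8}
  DF(n2)={n4,n6,n8}
  DF(n3)={n5}
  DF(n4)={n6}
  DF(n5)={n6,n8}
  DF(n6)={n6,n8}
  DF(n7)={n6,n8}
  DF(n8)=∅

φ for g: defs {n0,n6}
  DF⁺ = {n6,n8}

Answer: ["n6", "n8"]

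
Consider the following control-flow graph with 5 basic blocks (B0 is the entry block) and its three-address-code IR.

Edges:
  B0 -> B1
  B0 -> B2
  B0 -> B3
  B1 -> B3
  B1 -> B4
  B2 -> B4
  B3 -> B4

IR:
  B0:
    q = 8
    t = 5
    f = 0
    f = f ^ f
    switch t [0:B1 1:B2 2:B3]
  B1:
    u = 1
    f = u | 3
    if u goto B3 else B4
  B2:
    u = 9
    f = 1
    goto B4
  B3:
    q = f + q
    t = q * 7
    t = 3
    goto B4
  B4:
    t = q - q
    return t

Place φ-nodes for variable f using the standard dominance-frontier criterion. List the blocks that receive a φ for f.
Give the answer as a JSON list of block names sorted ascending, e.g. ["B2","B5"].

Answer: ["B3", "B4"]

Derivation:
idom tree: B1←B0 B2←B0 B3←B0 B4←B0
Dom∩ at merges:
  B3: preds {B0,B1}: {B0} ∩ {B0,B1} = {B0}; idom=B0
  B4: preds {B1,B2,B3}: {B0,B1} ∩ {B0,B2} ∩ {B0,B3} = {B0}; idom=B0

DF derivation:
  join B3 pred B0: · stop@B0
  join B3 pred B1: B1 stop@B0
  join B4 pred B1: B1 stop@B0
  join B4 pred B2: B2 stop@B0
  join B4 pred B3: B3 stop@B0
  B0: DF=∅
  B1: DF={B3,B4}
  B2: DF={B4}
  B3: DF={B4}
  B4: DF=∅

φ for f: defs {B0,B1,B2}
  DF⁺ = {B3,B4}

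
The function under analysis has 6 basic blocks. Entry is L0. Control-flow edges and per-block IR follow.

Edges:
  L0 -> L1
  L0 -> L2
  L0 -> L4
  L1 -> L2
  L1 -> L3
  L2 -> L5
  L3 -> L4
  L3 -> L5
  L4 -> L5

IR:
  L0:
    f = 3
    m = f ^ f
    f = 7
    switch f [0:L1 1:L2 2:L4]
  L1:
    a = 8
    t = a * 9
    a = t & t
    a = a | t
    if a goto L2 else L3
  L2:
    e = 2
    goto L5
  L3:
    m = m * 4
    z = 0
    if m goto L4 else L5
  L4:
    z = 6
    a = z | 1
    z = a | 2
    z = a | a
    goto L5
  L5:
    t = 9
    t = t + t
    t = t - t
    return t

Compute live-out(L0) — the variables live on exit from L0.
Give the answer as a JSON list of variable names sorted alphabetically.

Block summaries:
  L0: {f,m} / ∅
  L1: {a,t} / ∅
  L2: {e} / ∅
  L3: {m,z} / {m}
  L4: {a,z} / ∅
  L5: {t} / ∅

Backward fixpoint:
  L0 li=∅ lo={m}
  L1 li={m} lo={m}
  L2 li=∅ lo=∅
  L3 li={m} lo=∅
  L4 li=∅ lo=∅
  L5 li=∅ lo=∅

live-out(L0) = ["m"]

Answer: ["m"]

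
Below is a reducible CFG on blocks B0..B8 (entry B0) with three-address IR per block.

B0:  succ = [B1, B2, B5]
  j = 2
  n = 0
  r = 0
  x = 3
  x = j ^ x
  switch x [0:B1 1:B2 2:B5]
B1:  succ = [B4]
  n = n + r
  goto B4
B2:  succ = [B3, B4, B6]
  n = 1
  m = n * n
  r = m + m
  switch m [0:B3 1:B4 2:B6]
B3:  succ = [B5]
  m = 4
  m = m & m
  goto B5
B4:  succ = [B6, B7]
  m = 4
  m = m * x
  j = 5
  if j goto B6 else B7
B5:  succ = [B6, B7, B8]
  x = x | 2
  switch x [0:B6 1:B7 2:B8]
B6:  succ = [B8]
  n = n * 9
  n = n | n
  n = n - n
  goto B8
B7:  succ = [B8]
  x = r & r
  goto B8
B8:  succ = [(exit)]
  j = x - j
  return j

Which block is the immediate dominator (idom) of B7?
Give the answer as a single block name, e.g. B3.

Answer: B0

Analysis:
idom tree: B1←B0 B2←B0 B3←B2 B4←B0 B5←B0 B6←B0 B7←B0 B8←B0
Dom∩ at merges:
  B4: preds {B1,B2}: {B0,B1} ∩ {B0,B2} = {B0}; idom=B0
  B5: preds {B0,B3}: {B0} ∩ {B0,B2,B3} = {B0}; idom=B0
  B6: preds {B2,B4,B5}: {B0,B2} ∩ {B0,B4} ∩ {B0,B5} = {B0}; idom=B0
  B7: preds {B4,B5}: {B0,B4} ∩ {B0,B5} = {B0}; idom=B0
  B8: preds {B5,B6,B7}: {B0,B5} ∩ {B0,B6} ∩ {B0,B7} = {B0}; idom=B0

idom(B7) = B0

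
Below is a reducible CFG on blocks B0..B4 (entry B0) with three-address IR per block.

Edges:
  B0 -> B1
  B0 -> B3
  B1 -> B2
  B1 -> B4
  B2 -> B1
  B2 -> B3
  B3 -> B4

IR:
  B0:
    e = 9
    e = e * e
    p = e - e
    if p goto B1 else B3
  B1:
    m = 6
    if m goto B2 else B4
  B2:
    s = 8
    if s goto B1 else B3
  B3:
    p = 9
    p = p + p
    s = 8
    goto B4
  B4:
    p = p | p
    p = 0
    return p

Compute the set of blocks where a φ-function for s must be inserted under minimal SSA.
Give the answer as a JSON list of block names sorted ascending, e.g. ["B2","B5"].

idom tree: B1←B0 B2←B1 B3←B0 B4←B0
Join-block Dom:
  B1: preds {B0,B2}: {B0} ∩ {B0,B1,B2} = {B0}; idom=B0
  B3: preds {B0,B2}: {B0} ∩ {B0,B1,B2} = {B0}; idom=B0
  B4: preds {B1,B3}: {B0,B1} ∩ {B0,B3} = {B0}; idom=B0

DF walk-up:
  join B1 pred B0: · stop@B0
  join B1 pred B2: B2→B1 stop@B0
  join B3 pred B0: · stop@B0
  join B3 pred B2: B2→B1 stop@B0
  join B4 pred B1: B1 stop@B0
  join B4 pred B3: B3 stop@B0
  DF(B0)=∅
  DF(B1)={B1,B3,B4}
  DF(B2)={B1,B3}
  DF(B3)={B4}
  DF(B4)=∅

φ for s: defs {B2,B3}
  DF⁺ = {B1,B3,B4}

Answer: ["B1", "B3", "B4"]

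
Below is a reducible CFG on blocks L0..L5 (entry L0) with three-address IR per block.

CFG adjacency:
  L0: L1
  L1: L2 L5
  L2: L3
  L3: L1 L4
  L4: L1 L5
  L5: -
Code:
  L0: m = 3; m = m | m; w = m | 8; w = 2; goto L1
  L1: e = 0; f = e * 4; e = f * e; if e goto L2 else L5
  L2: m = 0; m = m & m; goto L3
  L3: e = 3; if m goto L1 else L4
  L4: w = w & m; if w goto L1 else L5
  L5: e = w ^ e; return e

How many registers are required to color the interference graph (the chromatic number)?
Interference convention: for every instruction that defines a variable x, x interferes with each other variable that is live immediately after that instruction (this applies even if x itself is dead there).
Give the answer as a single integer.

Answer: 3

Derivation:
Block summaries:
  L0 def {m,w} use ∅
  L1 def {e,f} use ∅
  L2 def {m} use ∅
  L3 def {e} use {m}
  L4 def {w} use {m,w}
  L5 def {e} use {e,w}

Backward fixpoint:
  live L0: ∅→{w}
  live L1: {w}→{e,w}
  live L2: {w}→{m,w}
  live L3: {m,w}→{e,m,w}
  live L4: {e,m,w}→{e,w}
  live L5: {e,w}→∅

Conflict graph:
  e↔{f,m,w}
  f↔{e,w}
  m↔{e,w}
  w↔{e,f,m}

Chromatic number:
  {e,f,w} pairwise interfere (3-clique) ⇒ χ ≥ 3
  3-colouring: r0={e}  r1={w}  r2={f,m}
  χ = 3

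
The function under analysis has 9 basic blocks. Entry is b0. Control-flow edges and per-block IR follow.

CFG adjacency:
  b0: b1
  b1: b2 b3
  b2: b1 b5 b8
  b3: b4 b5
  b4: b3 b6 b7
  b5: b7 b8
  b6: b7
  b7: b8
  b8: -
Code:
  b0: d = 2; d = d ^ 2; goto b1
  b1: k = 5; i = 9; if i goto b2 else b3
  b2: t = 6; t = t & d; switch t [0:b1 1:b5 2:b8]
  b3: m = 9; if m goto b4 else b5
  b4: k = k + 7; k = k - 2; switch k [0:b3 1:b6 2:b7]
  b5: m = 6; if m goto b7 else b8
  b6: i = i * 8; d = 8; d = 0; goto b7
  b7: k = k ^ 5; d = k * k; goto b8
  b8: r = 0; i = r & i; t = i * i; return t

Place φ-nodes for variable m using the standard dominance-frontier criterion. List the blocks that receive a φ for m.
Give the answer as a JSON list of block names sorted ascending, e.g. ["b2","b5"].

Answer: ["b3", "b5", "b7", "b8"]

Derivation:
idom tree: b1←b0 b2←b1 b3←b1 b4←b3 b5←b1 b6←b4 b7←b1 b8←b1
Dom∩ at merges:
  b1: preds {b0,b2}: {b0} ∩ {b0,b1,b2} = {b0}; idom=b0
  b3: preds {b1,b4}: {b0,b1} ∩ {b0,b1,b3,b4} = {b0,b1}; idom=b1
  b5: preds {b2,b3}: {b0,b1,b2} ∩ {b0,b1,b3} = {b0,b1}; idom=b1
  b7: preds {b4,b5,b6}: {b0,b1,b3,b4} ∩ {b0,b1,b5} ∩ {b0,b1,b3,b4,b6} = {b0,b1}; idom=b1
  b8: preds {b2,b5,b7}: {b0,b1,b2} ∩ {b0,b1,b5} ∩ {b0,b1,b7} = {b0,b1}; idom=b1

DF walk-up:
  b1←b0: walk · to b0
  b1←b2: walk b2→b1 to b0
  b3←b1: walk · to b1
  b3←b4: walk b4→b3 to b1
  b5←b2: walk b2 to b1
  b5←b3: walk b3 to b1
  b7←b4: walk b4→b3 to b1
  b7←b5: walk b5 to b1
  b7←b6: walk b6→b4→b3 to b1
  b8←b2: walk b2 to b1
  b8←b5: walk b5 to b1
  b8←b7: walk b7 to b1
  b0 → ∅
  b1 → {b1}
  b2 → {b1,b5,b8}
  b3 → {b3,b5,b7}
  b4 → {b3,b7}
  b5 → {b7,b8}
  b6 → {b7}
  b7 → {b8}
  b8 → ∅

φ for m: defs {b3,b5}
  DF⁺ = {b3,b5,b7,b8}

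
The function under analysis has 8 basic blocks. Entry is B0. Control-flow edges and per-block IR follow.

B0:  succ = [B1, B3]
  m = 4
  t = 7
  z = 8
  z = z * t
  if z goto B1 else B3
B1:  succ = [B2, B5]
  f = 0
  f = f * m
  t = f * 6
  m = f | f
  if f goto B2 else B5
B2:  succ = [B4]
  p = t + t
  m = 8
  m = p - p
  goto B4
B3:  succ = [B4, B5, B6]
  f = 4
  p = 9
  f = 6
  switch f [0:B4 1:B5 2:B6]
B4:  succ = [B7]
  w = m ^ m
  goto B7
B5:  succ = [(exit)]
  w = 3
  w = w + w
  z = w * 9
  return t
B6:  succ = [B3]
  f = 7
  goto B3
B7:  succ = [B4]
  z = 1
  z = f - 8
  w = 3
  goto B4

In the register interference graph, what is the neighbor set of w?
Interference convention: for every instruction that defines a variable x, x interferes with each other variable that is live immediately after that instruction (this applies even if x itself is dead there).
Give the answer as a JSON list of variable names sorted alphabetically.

Answer: ["f", "m", "t"]

Derivation:
def/use:
  B0: def={m,t,z} ue=∅
  B1: def={f,m,t} ue={m}
  B2: def={m,p} ue={t}
  B3: def={f,p} ue=∅
  B4: def={w} ue={m}
  B5: def={w,z} ue={t}
  B6: def={f} ue=∅
  B7: def={w,z} ue={f}

Liveness:
  B0 li=∅ lo={m,t}
  B1 li={m} lo={f,t}
  B2 li={f,t} lo={f,m}
  B3 li={m,t} lo={f,m,t}
  B4 li={f,m} lo={f,m}
  B5 li={t} lo=∅
  B6 li={m,t} lo={m,t}
  B7 li={f,m} lo={f,m}

Interference:
  f: {m,p,t,w,z}
  m: {f,p,t,w,z}
  p: {f,m,t}
  t: {f,m,p,w,z}
  w: {f,m,t}
  z: {f,m,t}

N(w) = ["f", "m", "t"]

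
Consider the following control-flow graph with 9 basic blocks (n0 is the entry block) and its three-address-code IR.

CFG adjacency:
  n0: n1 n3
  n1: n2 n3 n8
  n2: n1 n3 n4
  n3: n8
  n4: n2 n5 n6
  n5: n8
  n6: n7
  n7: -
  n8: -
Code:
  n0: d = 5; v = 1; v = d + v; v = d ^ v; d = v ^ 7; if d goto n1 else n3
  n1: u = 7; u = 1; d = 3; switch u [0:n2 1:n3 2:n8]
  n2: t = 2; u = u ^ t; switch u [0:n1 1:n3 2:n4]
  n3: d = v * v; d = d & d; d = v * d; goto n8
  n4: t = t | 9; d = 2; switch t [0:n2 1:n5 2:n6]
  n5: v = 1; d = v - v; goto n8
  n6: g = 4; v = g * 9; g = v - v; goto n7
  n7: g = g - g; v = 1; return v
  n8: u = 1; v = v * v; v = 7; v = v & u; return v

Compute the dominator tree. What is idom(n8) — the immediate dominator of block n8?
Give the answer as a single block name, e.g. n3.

Answer: n0

Analysis:
idom tree: n1←n0 n2←n1 n3←n0 n4←n2 n5←n4 n6←n4 n7←n6 n8←n0
Dom∩ at merges:
  n1: preds {n0,n2}: {n0} ∩ {n0,n1,n2} = {n0}; idom=n0
  n2: preds {n1,n4}: {n0,n1} ∩ {n0,n1,n2,n4} = {n0,n1}; idom=n1
  n3: preds {n0,n1,n2}: {n0} ∩ {n0,n1} ∩ {n0,n1,n2} = {n0}; idom=n0
  n8: preds {n1,n3,n5}: {n0,n1} ∩ {n0,n3} ∩ {n0,n1,n2,n4,n5} = {n0}; idom=n0

idom(n8) = n0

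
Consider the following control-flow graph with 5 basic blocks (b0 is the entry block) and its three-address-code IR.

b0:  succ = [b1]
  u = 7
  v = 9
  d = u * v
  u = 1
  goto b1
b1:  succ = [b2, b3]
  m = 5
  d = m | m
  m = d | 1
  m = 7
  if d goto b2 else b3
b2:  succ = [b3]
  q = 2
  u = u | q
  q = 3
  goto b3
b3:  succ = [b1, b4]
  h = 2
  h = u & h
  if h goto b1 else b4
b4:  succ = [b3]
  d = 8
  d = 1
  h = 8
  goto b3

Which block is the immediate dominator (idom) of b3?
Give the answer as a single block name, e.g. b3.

idom tree: b1←b0 b2←b1 b3←b1 b4←b3
Dom at joins:
  b1: preds {b0,b3}: {b0} ∩ {b0,b1,b3} = {b0}; idom=b0
  b3: preds {b1,b2,b4}: {b0,b1} ∩ {b0,b1,b2} ∩ {b0,b1,b3,b4} = {b0,b1}; idom=b1

idom(b3) = b1

Answer: b1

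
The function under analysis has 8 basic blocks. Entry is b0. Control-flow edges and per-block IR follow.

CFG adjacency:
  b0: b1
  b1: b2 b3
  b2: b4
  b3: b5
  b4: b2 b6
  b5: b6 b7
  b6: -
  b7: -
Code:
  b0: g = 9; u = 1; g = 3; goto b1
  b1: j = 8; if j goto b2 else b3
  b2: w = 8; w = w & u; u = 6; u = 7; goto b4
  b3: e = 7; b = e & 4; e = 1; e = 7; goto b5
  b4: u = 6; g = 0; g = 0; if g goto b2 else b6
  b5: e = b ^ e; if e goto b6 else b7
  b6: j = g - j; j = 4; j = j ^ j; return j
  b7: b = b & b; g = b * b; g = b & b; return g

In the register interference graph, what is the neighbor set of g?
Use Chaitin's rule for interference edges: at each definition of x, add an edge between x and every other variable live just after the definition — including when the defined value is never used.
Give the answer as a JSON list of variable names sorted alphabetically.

Per-block:
  b0 def {g,u} use ∅
  b1 def {j} use ∅
  b2 def {u,w} use {u}
  b3 def {b,e} use ∅
  b4 def {g,u} use ∅
  b5 def {e} use {b,e}
  b6 def {j} use {g,j}
  b7 def {b,g} use {b}

Live sets:
  b0: in=∅ out={g,u}
  b1: in={g,u} out={g,j,u}
  b2: in={j,u} out={j}
  b3: in={g,j} out={b,e,g,j}
  b4: in={j} out={g,j,u}
  b5: in={b,e,g,j} out={b,g,j}
  b6: in={g,j} out=∅
  b7: in={b} out=∅

Interference:
  b: {e,g,j}
  e: {b,g,j}
  g: {b,e,j,u}
  j: {b,e,g,u,w}
  u: {g,j,w}
  w: {j,u}

N(g) = ["b", "e", "j", "u"]

Answer: ["b", "e", "j", "u"]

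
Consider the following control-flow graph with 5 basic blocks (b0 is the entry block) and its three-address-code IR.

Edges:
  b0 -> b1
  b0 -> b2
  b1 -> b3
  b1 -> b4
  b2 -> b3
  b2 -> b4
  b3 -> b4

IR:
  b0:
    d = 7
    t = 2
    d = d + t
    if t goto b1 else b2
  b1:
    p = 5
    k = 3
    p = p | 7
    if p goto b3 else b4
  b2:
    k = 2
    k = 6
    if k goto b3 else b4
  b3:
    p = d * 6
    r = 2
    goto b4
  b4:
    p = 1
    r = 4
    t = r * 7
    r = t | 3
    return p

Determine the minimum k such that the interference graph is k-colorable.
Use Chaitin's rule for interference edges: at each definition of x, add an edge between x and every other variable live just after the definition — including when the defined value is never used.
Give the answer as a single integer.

Answer: 3

Analysis:
def/use:
  b0: def={d,t} ue=∅
  b1: def={k,p} ue=∅
  b2: def={k} ue=∅
  b3: def={p,r} ue={d}
  b4: def={p,r,t} ue=∅

Backward fixpoint:
  live b0: ∅→{d}
  live b1: {d}→{d}
  live b2: {d}→{d}
  live b3: {d}→∅
  live b4: ∅→∅

Interfere edges:
  d↔{k,p,t}
  k↔{d,p}
  p↔{d,k,r,t}
  r↔{p}
  t↔{d,p}

Colouring:
  lower bound: {d,k,p} mutually conflict ⇒ χ ≥ 3
  3-colouring: r0={p}  r1={d,r}  r2={k,t}
  χ = 3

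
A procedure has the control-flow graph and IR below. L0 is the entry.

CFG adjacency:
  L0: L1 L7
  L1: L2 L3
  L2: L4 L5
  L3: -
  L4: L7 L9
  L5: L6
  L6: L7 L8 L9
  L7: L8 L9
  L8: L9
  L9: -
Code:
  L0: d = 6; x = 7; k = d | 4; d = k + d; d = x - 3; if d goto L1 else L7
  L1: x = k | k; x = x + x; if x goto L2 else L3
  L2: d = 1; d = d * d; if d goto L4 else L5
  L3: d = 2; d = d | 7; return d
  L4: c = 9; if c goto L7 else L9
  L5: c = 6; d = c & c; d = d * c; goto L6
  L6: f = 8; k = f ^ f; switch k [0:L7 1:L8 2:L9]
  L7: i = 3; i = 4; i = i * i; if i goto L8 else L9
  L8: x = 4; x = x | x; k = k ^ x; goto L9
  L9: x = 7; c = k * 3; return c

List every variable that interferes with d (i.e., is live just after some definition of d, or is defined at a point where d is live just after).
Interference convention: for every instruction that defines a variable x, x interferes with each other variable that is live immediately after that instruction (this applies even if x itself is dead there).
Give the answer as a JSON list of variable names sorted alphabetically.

Answer: ["c", "k", "x"]

Analysis:
def/use:
  L0 def {d,k,x} use ∅
  L1 def {x} use {k}
  L2 def {d} use ∅
  L3 def {d} use ∅
  L4 def {c} use ∅
  L5 def {c,d} use ∅
  L6 def {f,k} use ∅
  L7 def {i} use ∅
  L8 def {k,x} use {k}
  L9 def {c,x} use {k}

Liveness:
  live L0: ∅→{k}
  live L1: {k}→{k}
  live L2: {k}→{k}
  live L3: ∅→∅
  live L4: {k}→{k}
  live L5: ∅→∅
  live L6: ∅→{k}
  live L7: {k}→{k}
  live L8: {k}→{k}
  live L9: {k}→∅

Conflict graph:
  c — {d,k}
  d — {c,k,x}
  f — ∅
  i — {k}
  k — {c,d,i,x}
  x — {d,k}

N(d) = ["c", "k", "x"]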